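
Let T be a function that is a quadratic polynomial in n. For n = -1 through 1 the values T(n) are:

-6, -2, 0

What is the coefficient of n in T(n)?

Write T(n) = an² + bn + c; the 3 given values yield a linear system in the 3 coefficients.
Solving, T(n) = -n² + 3n - 2.
The coefficient of n is 3.

3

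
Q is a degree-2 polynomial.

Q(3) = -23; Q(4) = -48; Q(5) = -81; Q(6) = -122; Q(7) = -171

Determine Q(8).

-228

First differences: -25, -33, -41, -49. Second differences: -8, -8, -8.
Level-2 differences are constant, so Q has degree 2.
Fitting a degree-2 polynomial gives Q(m) = -4m² + 3m + 4.
Then Q(8) = -228.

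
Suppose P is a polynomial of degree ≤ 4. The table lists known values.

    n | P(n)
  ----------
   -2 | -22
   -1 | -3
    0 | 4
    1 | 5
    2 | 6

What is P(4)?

32

First differences: 19, 7, 1, 1. Second differences: -12, -6, 0. Third differences: 6, 6.
Level-3 differences are constant, so P has degree 3.
Fitting a degree-3 polynomial gives P(n) = n³ - 3n² + 3n + 4.
Then P(4) = 32.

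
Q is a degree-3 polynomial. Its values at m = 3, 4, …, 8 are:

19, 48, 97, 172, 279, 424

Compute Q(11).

1147

Write Q(m) = am³ + bm² + cm + d; the 6 given values yield a linear system in the 4 coefficients.
Solving, Q(m) = m³ - 2m² + 6m - 8.
Then Q(11) = 1147.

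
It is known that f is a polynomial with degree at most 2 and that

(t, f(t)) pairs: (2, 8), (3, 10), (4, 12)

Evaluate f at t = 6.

16

Write f(t) = at² + bt + c; the 3 given values yield a linear system in the 3 coefficients.
Solving, the leading coefficient vanishes, and f(t) = 2t + 4.
Then f(6) = 16.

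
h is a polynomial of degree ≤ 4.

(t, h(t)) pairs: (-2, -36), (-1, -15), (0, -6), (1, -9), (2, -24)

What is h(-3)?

First differences: 21, 9, -3, -15. Second differences: -12, -12, -12.
Level-2 differences are constant, so h has degree 2.
Fitting a degree-2 polynomial gives h(t) = -6t² + 3t - 6.
Then h(-3) = -69.

-69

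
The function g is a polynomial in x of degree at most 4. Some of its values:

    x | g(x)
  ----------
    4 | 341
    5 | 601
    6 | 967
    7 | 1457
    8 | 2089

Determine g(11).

Write g(x) = ax^4 + bx³ + cx² + dx + e; the 5 given values yield a linear system in the 5 coefficients.
Solving, the leading coefficient vanishes, and g(x) = 3x³ + 8x² + 5x + 1.
Then g(11) = 5017.

5017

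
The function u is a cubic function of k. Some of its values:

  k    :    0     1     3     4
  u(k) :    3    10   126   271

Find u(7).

Write u(k) = ak³ + bk² + ck + d; the 4 given values yield a linear system in the 4 coefficients.
Solving, u(k) = 3k³ + 5k² - k + 3.
Then u(7) = 1270.

1270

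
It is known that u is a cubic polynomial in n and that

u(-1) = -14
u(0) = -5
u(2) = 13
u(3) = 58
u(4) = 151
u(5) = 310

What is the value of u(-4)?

-257

Write u(n) = an³ + bn² + cn + d; the 6 given values yield a linear system in the 4 coefficients.
Solving, u(n) = 3n³ - 3n² + 3n - 5.
Then u(-4) = -257.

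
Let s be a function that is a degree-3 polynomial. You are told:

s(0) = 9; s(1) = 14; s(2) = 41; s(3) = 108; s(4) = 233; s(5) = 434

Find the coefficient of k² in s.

Write s(k) = ak³ + bk² + ck + d; the 6 given values yield a linear system in the 4 coefficients.
Solving, s(k) = 3k³ + 2k² + 9.
The coefficient of k² is 2.

2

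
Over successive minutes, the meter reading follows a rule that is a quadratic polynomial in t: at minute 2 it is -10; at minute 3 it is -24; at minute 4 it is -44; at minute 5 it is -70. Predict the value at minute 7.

-140

Write the value at t as g(t).
First differences: -14, -20, -26. Second differences: -6, -6.
Level-2 differences are constant, so g has degree 2.
Fitting a degree-2 polynomial gives g(t) = -3t² + t.
Then g(7) = -140.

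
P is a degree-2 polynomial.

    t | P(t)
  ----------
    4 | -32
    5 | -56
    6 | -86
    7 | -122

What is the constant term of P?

4

First differences: -24, -30, -36. Second differences: -6, -6.
Level-2 differences are constant, so P has degree 2.
Fitting a degree-2 polynomial gives P(t) = -3t² + 3t + 4.
The constant term is P(0) = 4.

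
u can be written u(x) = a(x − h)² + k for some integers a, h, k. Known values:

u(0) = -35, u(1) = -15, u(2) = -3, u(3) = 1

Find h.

3

First differences 20, 12, 4; second difference -8 = 2a, so a = -4.
Expanding, the x-coefficient is −2ah = 8h; matching it to the data gives h = 3, and then k = 1.
So u(x) = -4(x − 3)² + 1.
Hence h = 3.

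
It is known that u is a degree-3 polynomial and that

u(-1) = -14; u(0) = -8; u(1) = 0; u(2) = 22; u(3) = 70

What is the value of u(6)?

Write u(k) = ak³ + bk² + ck + d; the 5 given values yield a linear system in the 4 coefficients.
Solving, u(k) = 2k³ + k² + 5k - 8.
Then u(6) = 490.

490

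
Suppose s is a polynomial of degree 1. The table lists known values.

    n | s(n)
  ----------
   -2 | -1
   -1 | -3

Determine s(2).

-9

Write s(n) = an + b; the 2 given values yield a linear system in the 2 coefficients.
Solving, s(n) = -2n - 5.
Then s(2) = -9.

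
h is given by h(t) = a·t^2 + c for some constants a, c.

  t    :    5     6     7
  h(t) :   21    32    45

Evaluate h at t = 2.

0

From h(5) = 21 and h(6) = 32: 25a + c = 21 and 36a + c = 32.
Subtracting: 11a = 11, so a = 1; then c = 21 − 1·25 = -4.
So h(t) = 1t² − 4, and h(2) = 0.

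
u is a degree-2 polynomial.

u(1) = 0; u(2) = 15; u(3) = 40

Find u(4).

75

Write u(t) = at² + bt + c; the 3 given values yield a linear system in the 3 coefficients.
Solving, u(t) = 5t² - 5.
Then u(4) = 75.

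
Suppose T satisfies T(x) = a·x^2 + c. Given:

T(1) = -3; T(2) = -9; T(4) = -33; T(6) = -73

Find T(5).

-51

From T(1) = -3 and T(2) = -9: 1a + c = -3 and 4a + c = -9.
Subtracting: 3a = -6, so a = -2; then c = -3 − (-2)·1 = -1.
So T(x) = -2x² − 1, and T(5) = -51.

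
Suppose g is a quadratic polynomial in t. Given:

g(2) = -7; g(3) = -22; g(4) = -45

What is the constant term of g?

-1

Write g(t) = at² + bt + c; the 3 given values yield a linear system in the 3 coefficients.
Solving, g(t) = -4t² + 5t - 1.
The constant term is g(0) = -1.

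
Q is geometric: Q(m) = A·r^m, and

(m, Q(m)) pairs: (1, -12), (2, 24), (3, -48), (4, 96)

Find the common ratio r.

Consecutive ratio: 24/(-12) = -2, and -48/24 = -2, so r = -2.
Then A·(-2)^1 = -12 gives A = 6, and Q(m) = 6·(-2)^m.

-2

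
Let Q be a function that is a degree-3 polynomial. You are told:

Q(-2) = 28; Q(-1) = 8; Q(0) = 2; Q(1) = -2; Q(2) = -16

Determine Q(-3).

74

First differences: -20, -6, -4, -14. Second differences: 14, 2, -10. Third differences: -12, -12.
Level-3 differences are constant, so Q has degree 3.
Fitting a degree-3 polynomial gives Q(x) = -2x³ + x² - 3x + 2.
Then Q(-3) = 74.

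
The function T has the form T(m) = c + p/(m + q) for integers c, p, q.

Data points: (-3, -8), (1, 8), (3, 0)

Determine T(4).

(T(m) − c)(m + q) = p for each data point; the three points give a linear system in c and q, then p follows.
Solving: c = -4, q = 0, p = 12, so T(m) = -4 + 12/(m + 0).
Then T(4) = -4 + 12/4 = -1.

-1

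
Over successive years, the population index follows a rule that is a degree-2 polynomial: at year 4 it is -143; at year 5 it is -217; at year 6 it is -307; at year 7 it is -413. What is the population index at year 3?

-85

Write the value at t as s(t).
First differences: -74, -90, -106. Second differences: -16, -16.
Level-2 differences are constant, so s has degree 2.
Fitting a degree-2 polynomial gives s(t) = -8t² - 2t - 7.
Then s(3) = -85.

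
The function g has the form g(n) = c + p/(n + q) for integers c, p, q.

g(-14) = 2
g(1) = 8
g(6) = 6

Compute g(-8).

-1

(g(n) − c)(n + q) = p for each data point; the three points give a linear system in c and q, then p follows.
Solving: c = 4, q = 4, p = 20, so g(n) = 4 + 20/(n + 4).
Then g(-8) = 4 + 20/(-4) = -1.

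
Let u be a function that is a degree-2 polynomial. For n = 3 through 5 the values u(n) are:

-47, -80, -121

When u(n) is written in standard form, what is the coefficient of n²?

Write u(n) = an² + bn + c; the 3 given values yield a linear system in the 3 coefficients.
Solving, u(n) = -4n² - 5n + 4.
The coefficient of n² is -4.

-4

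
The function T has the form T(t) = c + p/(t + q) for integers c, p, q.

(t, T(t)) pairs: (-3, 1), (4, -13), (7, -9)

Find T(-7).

(T(t) − c)(t + q) = p for each data point; the three points give a linear system in c and q, then p follows.
Solving: c = -5, q = -1, p = -24, so T(t) = -5 − 24/(t − 1).
Then T(-7) = -5 − 24/(-8) = -2.

-2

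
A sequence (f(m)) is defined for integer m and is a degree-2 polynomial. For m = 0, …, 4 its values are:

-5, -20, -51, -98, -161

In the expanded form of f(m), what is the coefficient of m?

-7

First differences: -15, -31, -47, -63. Second differences: -16, -16, -16.
Level-2 differences are constant, so f has degree 2.
Fitting a degree-2 polynomial gives f(m) = -8m² - 7m - 5.
The coefficient of m is -7.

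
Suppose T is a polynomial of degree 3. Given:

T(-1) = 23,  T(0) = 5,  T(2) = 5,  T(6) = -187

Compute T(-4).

293

Write T(t) = at³ + bt² + ct + d; the 4 given values yield a linear system in the 4 coefficients.
Solving, T(t) = -2t³ + 8t² - 8t + 5.
Then T(-4) = 293.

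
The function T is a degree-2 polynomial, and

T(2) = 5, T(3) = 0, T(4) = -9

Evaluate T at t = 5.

Write T(t) = at² + bt + c; the 3 given values yield a linear system in the 3 coefficients.
Solving, T(t) = -2t² + 5t + 3.
Then T(5) = -22.

-22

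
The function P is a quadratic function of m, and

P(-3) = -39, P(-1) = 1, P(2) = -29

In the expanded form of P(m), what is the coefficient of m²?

Write P(m) = am² + bm + c; the 3 given values yield a linear system in the 3 coefficients.
Solving, P(m) = -6m² - 4m + 3.
The coefficient of m² is -6.

-6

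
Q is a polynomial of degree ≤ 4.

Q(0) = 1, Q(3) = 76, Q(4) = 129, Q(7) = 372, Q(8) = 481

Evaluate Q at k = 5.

Write Q(k) = ak^4 + bk³ + ck² + dk + e; the 5 given values yield a linear system in the 5 coefficients.
Solving, the top 2 coefficients vanish, and Q(k) = 7k² + 4k + 1.
Then Q(5) = 196.

196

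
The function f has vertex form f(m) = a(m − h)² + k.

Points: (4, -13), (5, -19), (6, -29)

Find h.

3

First differences -6, -10; second difference -4 = 2a, so a = -2.
Expanding, the m-coefficient is −2ah = 4h; matching it to the data gives h = 3, and then k = -11.
So f(m) = -2(m − 3)² − 11.
Hence h = 3.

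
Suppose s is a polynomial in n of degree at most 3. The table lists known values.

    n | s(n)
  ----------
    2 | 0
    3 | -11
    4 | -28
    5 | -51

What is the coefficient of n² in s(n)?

First differences: -11, -17, -23. Second differences: -6, -6.
Level-2 differences are constant, so s has degree 2.
Fitting a degree-2 polynomial gives s(n) = -3n² + 4n + 4.
The coefficient of n² is -3.

-3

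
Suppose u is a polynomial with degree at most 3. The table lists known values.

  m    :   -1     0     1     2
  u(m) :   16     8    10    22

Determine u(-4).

First differences: -8, 2, 12. Second differences: 10, 10.
Level-2 differences are constant, so u has degree 2.
Fitting a degree-2 polynomial gives u(m) = 5m² - 3m + 8.
Then u(-4) = 100.

100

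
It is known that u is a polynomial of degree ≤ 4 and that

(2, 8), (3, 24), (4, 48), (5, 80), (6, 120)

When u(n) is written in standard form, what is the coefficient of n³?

0

First differences: 16, 24, 32, 40. Second differences: 8, 8, 8.
Level-2 differences are constant, so u has degree 2.
Fitting a degree-2 polynomial gives u(n) = 4n² - 4n.
The coefficient of n³ is 0.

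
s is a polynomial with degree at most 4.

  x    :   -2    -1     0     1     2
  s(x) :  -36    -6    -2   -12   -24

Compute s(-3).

First differences: 30, 4, -10, -12. Second differences: -26, -14, -2. Third differences: 12, 12.
Level-3 differences are constant, so s has degree 3.
Fitting a degree-3 polynomial gives s(x) = 2x³ - 7x² - 5x - 2.
Then s(-3) = -104.

-104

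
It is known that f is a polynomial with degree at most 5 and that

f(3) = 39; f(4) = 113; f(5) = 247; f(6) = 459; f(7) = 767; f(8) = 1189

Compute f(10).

Write f(k) = ak^5 + bk^4 + ck³ + dk² + ek + p; the 6 given values yield a linear system in the 6 coefficients.
Solving, the top 2 coefficients vanish, and f(k) = 3k³ - 6k² + 5k - 3.
Then f(10) = 2447.

2447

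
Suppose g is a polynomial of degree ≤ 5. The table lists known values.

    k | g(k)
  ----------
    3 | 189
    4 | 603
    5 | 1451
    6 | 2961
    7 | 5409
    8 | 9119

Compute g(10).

Write g(k) = ak^5 + bk^4 + ck³ + dk² + ek + p; the 6 given values yield a linear system in the 6 coefficients.
Solving, the leading coefficient vanishes, and g(k) = 2k^4 + 2k³ - k² - 3k - 9.
Then g(10) = 21861.

21861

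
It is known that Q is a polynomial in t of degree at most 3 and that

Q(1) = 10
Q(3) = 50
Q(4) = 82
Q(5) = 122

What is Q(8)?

Write Q(t) = at³ + bt² + ct + d; the 4 given values yield a linear system in the 4 coefficients.
Solving, the leading coefficient vanishes, and Q(t) = 4t² + 4t + 2.
Then Q(8) = 290.

290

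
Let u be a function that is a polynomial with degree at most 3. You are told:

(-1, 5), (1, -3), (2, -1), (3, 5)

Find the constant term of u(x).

-1

Write u(x) = ax³ + bx² + cx + d; the 4 given values yield a linear system in the 4 coefficients.
Solving, the leading coefficient vanishes, and u(x) = 2x² - 4x - 1.
The constant term is u(0) = -1.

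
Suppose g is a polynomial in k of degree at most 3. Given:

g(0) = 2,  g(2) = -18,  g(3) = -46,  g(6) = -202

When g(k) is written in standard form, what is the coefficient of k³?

Write g(k) = ak³ + bk² + ck + d; the 4 given values yield a linear system in the 4 coefficients.
Solving, the leading coefficient vanishes, and g(k) = -6k² + 2k + 2.
The coefficient of k³ is 0.

0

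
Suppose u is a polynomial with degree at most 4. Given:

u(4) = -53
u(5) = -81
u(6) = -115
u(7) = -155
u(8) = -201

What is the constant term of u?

First differences: -28, -34, -40, -46. Second differences: -6, -6, -6.
Level-2 differences are constant, so u has degree 2.
Fitting a degree-2 polynomial gives u(m) = -3m² - m - 1.
The constant term is u(0) = -1.

-1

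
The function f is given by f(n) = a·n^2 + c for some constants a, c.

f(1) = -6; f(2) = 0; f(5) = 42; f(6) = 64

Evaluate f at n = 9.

154

From f(1) = -6 and f(2) = 0: 1a + c = -6 and 4a + c = 0.
Subtracting: 3a = 6, so a = 2; then c = -6 − 2·1 = -8.
So f(n) = 2n² − 8, and f(9) = 154.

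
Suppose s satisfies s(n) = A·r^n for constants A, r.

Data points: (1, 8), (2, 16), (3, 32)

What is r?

2

Consecutive ratio: 16/8 = 2, and 32/16 = 2, so r = 2.
Then A·2^1 = 8 gives A = 4, and s(n) = 4·2^n.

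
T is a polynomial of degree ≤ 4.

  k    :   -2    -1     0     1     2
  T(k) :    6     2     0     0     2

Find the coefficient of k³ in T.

First differences: -4, -2, 0, 2. Second differences: 2, 2, 2.
Level-2 differences are constant, so T has degree 2.
Fitting a degree-2 polynomial gives T(k) = k² - k.
The coefficient of k³ is 0.

0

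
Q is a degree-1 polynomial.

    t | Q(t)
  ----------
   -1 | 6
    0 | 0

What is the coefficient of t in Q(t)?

Write Q(t) = at + b; the 2 given values yield a linear system in the 2 coefficients.
Solving, Q(t) = -6t.
The coefficient of t is -6.

-6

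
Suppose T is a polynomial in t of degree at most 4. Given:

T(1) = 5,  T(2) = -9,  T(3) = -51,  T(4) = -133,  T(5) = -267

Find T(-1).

-3

First differences: -14, -42, -82, -134. Second differences: -28, -40, -52. Third differences: -12, -12.
Level-3 differences are constant, so T has degree 3.
Fitting a degree-3 polynomial gives T(t) = -2t³ - 2t² + 6t + 3.
Then T(-1) = -3.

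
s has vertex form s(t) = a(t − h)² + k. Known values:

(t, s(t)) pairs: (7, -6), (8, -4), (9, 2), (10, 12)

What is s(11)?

26

First differences 2, 6, 10; second difference 4 = 2a, so a = 2.
Expanding, the t-coefficient is −2ah = -4h; matching it to the data gives h = 7, and then k = -6.
So s(t) = 2(t − 7)² − 6.
s(11) = 2·4² − 6 = 26.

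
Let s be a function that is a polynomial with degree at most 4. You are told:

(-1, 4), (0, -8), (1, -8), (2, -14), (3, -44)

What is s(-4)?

292

First differences: -12, 0, -6, -30. Second differences: 12, -6, -24. Third differences: -18, -18.
Level-3 differences are constant, so s has degree 3.
Fitting a degree-3 polynomial gives s(n) = -3n³ + 6n² - 3n - 8.
Then s(-4) = 292.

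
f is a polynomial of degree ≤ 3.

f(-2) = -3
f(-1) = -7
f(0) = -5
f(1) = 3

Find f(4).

63

First differences: -4, 2, 8. Second differences: 6, 6.
Level-2 differences are constant, so f has degree 2.
Fitting a degree-2 polynomial gives f(m) = 3m² + 5m - 5.
Then f(4) = 63.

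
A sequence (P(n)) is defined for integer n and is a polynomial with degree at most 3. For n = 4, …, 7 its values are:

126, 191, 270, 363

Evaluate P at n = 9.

591

First differences: 65, 79, 93. Second differences: 14, 14.
Level-2 differences are constant, so P has degree 2.
Fitting a degree-2 polynomial gives P(n) = 7n² + 2n + 6.
Then P(9) = 591.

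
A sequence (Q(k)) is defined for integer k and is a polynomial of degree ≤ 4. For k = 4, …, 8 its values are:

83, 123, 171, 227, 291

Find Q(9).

First differences: 40, 48, 56, 64. Second differences: 8, 8, 8.
Level-2 differences are constant, so Q has degree 2.
Extending the table by one column gives the next first difference 72, so Q(9) = 291 + 72 = 363.

363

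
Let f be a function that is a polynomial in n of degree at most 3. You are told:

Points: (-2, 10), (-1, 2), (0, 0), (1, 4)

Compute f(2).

14

First differences: -8, -2, 4. Second differences: 6, 6.
Level-2 differences are constant, so f has degree 2.
Fitting a degree-2 polynomial gives f(n) = 3n² + n.
Then f(2) = 14.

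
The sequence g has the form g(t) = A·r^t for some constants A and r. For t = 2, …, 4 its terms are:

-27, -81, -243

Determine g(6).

Consecutive ratio: -81/(-27) = 3, and -243/(-81) = 3, so r = 3.
Then A·3^2 = -27 gives A = -3, and g(t) = -3·3^t.
g(6) = -3·3^6 = -2187.

-2187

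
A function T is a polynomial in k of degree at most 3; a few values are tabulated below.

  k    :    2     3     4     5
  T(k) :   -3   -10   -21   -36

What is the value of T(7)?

-78

First differences: -7, -11, -15. Second differences: -4, -4.
Level-2 differences are constant, so T has degree 2.
Fitting a degree-2 polynomial gives T(k) = -2k² + 3k - 1.
Then T(7) = -78.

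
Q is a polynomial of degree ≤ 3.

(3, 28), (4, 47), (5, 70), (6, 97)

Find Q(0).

Write Q(x) = ax³ + bx² + cx + d; the 4 given values yield a linear system in the 4 coefficients.
Solving, the leading coefficient vanishes, and Q(x) = 2x² + 5x - 5.
Then Q(0) = -5.

-5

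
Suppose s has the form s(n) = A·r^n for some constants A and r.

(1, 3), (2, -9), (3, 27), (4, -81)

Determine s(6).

Consecutive ratio: -9/3 = -3, and 27/(-9) = -3, so r = -3.
Then A·(-3)^1 = 3 gives A = -1, and s(n) = -1·(-3)^n.
s(6) = -1·(-3)^6 = -729.

-729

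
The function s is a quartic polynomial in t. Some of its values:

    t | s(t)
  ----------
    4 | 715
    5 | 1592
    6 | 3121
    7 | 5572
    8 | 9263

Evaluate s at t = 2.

Write s(t) = at^4 + bt³ + ct² + dt + e; the 5 given values yield a linear system in the 5 coefficients.
Solving, s(t) = 2t^4 + t³ + 9t² - 3t + 7.
Then s(2) = 77.

77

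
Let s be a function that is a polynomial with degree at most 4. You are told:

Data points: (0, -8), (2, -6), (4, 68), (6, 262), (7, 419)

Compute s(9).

Write s(k) = ak^4 + bk³ + ck² + dk + e; the 5 given values yield a linear system in the 5 coefficients.
Solving, the leading coefficient vanishes, and s(k) = k³ + 3k² - 9k - 8.
Then s(9) = 883.

883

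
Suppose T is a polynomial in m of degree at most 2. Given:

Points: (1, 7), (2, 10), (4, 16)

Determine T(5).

Write T(m) = am² + bm + c; the 3 given values yield a linear system in the 3 coefficients.
Solving, the leading coefficient vanishes, and T(m) = 3m + 4.
Then T(5) = 19.

19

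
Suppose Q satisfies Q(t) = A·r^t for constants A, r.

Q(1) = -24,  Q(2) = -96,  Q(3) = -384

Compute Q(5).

Consecutive ratio: -96/(-24) = 4, and -384/(-96) = 4, so r = 4.
Then A·4^1 = -24 gives A = -6, and Q(t) = -6·4^t.
Q(5) = -6·4^5 = -6144.

-6144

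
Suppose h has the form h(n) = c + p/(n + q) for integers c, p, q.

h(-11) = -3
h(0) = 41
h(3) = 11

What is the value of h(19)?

3

(h(n) − c)(n + q) = p for each data point; the three points give a linear system in c and q, then p follows.
Solving: c = 1, q = 1, p = 40, so h(n) = 1 + 40/(n + 1).
Then h(19) = 1 + 40/20 = 3.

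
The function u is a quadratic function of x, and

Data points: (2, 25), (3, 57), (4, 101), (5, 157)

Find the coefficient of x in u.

First differences: 32, 44, 56. Second differences: 12, 12.
Level-2 differences are constant, so u has degree 2.
Fitting a degree-2 polynomial gives u(x) = 6x² + 2x - 3.
The coefficient of x is 2.

2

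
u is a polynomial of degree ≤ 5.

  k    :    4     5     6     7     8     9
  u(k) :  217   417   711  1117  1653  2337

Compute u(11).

4221

First differences: 200, 294, 406, 536, 684. Second differences: 94, 112, 130, 148. Third differences: 18, 18, 18.
Level-3 differences are constant, so u has degree 3.
Fitting a degree-3 polynomial gives u(k) = 3k³ + 2k² - k - 3.
Then u(11) = 4221.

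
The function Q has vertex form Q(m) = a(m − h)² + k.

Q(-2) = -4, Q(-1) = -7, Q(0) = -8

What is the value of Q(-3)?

First differences -3, -1; second difference 2 = 2a, so a = 1.
Expanding, the m-coefficient is −2ah = -2h; matching it to the data gives h = 0, and then k = -8.
So Q(m) = 1(m + 0)² − 8.
Q(-3) = 1·(-3)² − 8 = 1.

1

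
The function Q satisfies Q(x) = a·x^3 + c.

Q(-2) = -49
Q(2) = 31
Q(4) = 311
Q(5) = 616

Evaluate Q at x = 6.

From Q(-2) = -49 and Q(2) = 31: -8a + c = -49 and 8a + c = 31.
Subtracting: 16a = 80, so a = 5; then c = -49 − 5·(-8) = -9.
So Q(x) = 5x³ − 9, and Q(6) = 1071.

1071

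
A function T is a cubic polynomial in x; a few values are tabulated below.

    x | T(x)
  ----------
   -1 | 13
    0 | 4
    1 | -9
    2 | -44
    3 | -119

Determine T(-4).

196

Write T(x) = ax³ + bx² + cx + d; the 5 given values yield a linear system in the 4 coefficients.
Solving, T(x) = -3x³ - 2x² - 8x + 4.
Then T(-4) = 196.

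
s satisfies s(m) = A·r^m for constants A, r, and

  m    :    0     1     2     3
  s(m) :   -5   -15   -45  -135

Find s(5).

-1215

Consecutive ratio: -15/(-5) = 3, and -45/(-15) = 3, so r = 3.
Then A·3^0 = -5 gives A = -5, and s(m) = -5·3^m.
s(5) = -5·3^5 = -1215.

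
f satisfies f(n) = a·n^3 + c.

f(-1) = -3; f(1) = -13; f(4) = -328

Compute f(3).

-143

From f(-1) = -3 and f(1) = -13: -1a + c = -3 and 1a + c = -13.
Subtracting: 2a = -10, so a = -5; then c = -3 − (-5)·(-1) = -8.
So f(n) = -5n³ − 8, and f(3) = -143.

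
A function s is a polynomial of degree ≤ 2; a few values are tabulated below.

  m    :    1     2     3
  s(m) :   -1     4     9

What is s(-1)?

-11

First differences: 5, 5.
Level-1 differences are constant, so s has degree 1.
Fitting a degree-1 polynomial gives s(m) = 5m - 6.
Then s(-1) = -11.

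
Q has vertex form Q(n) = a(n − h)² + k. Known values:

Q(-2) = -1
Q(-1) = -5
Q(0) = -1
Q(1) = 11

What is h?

First differences -4, 4, 12; second difference 8 = 2a, so a = 4.
Expanding, the n-coefficient is −2ah = -8h; matching it to the data gives h = -1, and then k = -5.
So Q(n) = 4(n + 1)² − 5.
Hence h = -1.

-1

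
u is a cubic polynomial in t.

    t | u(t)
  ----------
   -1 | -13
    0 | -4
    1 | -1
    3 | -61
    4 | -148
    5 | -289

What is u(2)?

-16

Write u(t) = at³ + bt² + ct + d; the 6 given values yield a linear system in the 4 coefficients.
Solving, u(t) = -2t³ - 3t² + 8t - 4.
Then u(2) = -16.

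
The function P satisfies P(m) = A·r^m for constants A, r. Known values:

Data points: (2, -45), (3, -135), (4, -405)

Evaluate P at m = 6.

Consecutive ratio: -135/(-45) = 3, and -405/(-135) = 3, so r = 3.
Then A·3^2 = -45 gives A = -5, and P(m) = -5·3^m.
P(6) = -5·3^6 = -3645.

-3645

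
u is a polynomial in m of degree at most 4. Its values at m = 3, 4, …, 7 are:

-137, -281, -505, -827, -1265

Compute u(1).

First differences: -144, -224, -322, -438. Second differences: -80, -98, -116. Third differences: -18, -18.
Level-3 differences are constant, so u has degree 3.
Fitting a degree-3 polynomial gives u(m) = -3m³ - 4m² - 5m - 5.
Then u(1) = -17.

-17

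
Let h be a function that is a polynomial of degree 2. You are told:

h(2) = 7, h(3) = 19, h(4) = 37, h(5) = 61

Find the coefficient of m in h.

Write h(m) = am² + bm + c; the 4 given values yield a linear system in the 3 coefficients.
Solving, h(m) = 3m² - 3m + 1.
The coefficient of m is -3.

-3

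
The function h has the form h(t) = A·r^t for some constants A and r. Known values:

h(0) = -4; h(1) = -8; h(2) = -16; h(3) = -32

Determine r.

Consecutive ratio: -8/(-4) = 2, and -16/(-8) = 2, so r = 2.
Then A·2^0 = -4 gives A = -4, and h(t) = -4·2^t.

2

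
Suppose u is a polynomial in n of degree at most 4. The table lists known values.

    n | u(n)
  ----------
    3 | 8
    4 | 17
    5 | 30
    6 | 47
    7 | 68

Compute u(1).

Write u(n) = an^4 + bn³ + cn² + dn + e; the 5 given values yield a linear system in the 5 coefficients.
Solving, the top 2 coefficients vanish, and u(n) = 2n² - 5n + 5.
Then u(1) = 2.

2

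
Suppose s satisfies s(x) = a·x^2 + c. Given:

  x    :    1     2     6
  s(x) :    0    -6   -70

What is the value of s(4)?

From s(1) = 0 and s(2) = -6: 1a + c = 0 and 4a + c = -6.
Subtracting: 3a = -6, so a = -2; then c = 0 − (-2)·1 = 2.
So s(x) = -2x² + 2, and s(4) = -30.

-30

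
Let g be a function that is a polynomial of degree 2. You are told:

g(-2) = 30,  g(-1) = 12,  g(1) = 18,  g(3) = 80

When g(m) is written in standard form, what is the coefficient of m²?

7

Write g(m) = am² + bm + c; the 4 given values yield a linear system in the 3 coefficients.
Solving, g(m) = 7m² + 3m + 8.
The coefficient of m² is 7.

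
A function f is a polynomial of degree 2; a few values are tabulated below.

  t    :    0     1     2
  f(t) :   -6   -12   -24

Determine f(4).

Write f(t) = at² + bt + c; the 3 given values yield a linear system in the 3 coefficients.
Solving, f(t) = -3t² - 3t - 6.
Then f(4) = -66.

-66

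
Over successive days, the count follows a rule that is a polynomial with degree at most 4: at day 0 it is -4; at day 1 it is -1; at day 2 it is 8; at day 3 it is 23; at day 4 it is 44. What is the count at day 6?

Write the value at x as f(x).
First differences: 3, 9, 15, 21. Second differences: 6, 6, 6.
Level-2 differences are constant, so f has degree 2.
Fitting a degree-2 polynomial gives f(x) = 3x² - 4.
Then f(6) = 104.

104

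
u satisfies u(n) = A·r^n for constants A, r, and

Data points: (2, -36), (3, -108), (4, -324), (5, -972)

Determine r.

Consecutive ratio: -108/(-36) = 3, and -324/(-108) = 3, so r = 3.
Then A·3^2 = -36 gives A = -4, and u(n) = -4·3^n.

3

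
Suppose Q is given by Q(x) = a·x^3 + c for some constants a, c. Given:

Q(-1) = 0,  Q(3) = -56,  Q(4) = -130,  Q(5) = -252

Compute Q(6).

From Q(-1) = 0 and Q(3) = -56: -1a + c = 0 and 27a + c = -56.
Subtracting: 28a = -56, so a = -2; then c = 0 − (-2)·(-1) = -2.
So Q(x) = -2x³ − 2, and Q(6) = -434.

-434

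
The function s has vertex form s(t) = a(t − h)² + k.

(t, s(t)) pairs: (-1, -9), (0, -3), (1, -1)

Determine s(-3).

First differences 6, 2; second difference -4 = 2a, so a = -2.
Expanding, the t-coefficient is −2ah = 4h; matching it to the data gives h = 1, and then k = -1.
So s(t) = -2(t − 1)² − 1.
s(-3) = -2·(-4)² − 1 = -33.

-33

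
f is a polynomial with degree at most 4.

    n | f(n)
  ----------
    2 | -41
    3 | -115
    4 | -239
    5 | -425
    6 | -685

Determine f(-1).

1

First differences: -74, -124, -186, -260. Second differences: -50, -62, -74. Third differences: -12, -12.
Level-3 differences are constant, so f has degree 3.
Fitting a degree-3 polynomial gives f(n) = -2n³ - 7n² - n + 5.
Then f(-1) = 1.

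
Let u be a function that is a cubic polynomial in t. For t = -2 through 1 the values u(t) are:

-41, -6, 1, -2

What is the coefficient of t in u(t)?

-1

Write u(t) = at³ + bt² + ct + d; the 4 given values yield a linear system in the 4 coefficients.
Solving, u(t) = 3t³ - 5t² - t + 1.
The coefficient of t is -1.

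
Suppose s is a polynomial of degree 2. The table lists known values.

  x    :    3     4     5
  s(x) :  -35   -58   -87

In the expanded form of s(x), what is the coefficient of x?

-2

Write s(x) = ax² + bx + c; the 3 given values yield a linear system in the 3 coefficients.
Solving, s(x) = -3x² - 2x - 2.
The coefficient of x is -2.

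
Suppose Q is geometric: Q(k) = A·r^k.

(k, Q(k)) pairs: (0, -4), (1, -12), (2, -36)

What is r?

3

Consecutive ratio: -12/(-4) = 3, and -36/(-12) = 3, so r = 3.
Then A·3^0 = -4 gives A = -4, and Q(k) = -4·3^k.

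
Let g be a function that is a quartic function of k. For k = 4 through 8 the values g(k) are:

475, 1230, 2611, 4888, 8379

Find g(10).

Write g(k) = ak^4 + bk³ + ck² + dk + e; the 5 given values yield a linear system in the 5 coefficients.
Solving, g(k) = 2k^4 + k³ - 4k² - 8k - 5.
Then g(10) = 20515.

20515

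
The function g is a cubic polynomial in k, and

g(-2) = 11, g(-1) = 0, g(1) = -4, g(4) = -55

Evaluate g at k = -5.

Write g(k) = ak³ + bk² + ck + d; the 4 given values yield a linear system in the 4 coefficients.
Solving, g(k) = -k³ + k² - k - 3.
Then g(-5) = 152.

152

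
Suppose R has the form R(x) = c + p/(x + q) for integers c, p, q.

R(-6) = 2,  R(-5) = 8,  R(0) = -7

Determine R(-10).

(R(x) − c)(x + q) = p for each data point; the three points give a linear system in c and q, then p follows.
Solving: c = -4, q = 4, p = -12, so R(x) = -4 − 12/(x + 4).
Then R(-10) = -4 − 12/(-6) = -2.

-2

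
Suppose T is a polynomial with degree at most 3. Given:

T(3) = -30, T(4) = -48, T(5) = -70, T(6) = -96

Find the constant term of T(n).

0

First differences: -18, -22, -26. Second differences: -4, -4.
Level-2 differences are constant, so T has degree 2.
Fitting a degree-2 polynomial gives T(n) = -2n² - 4n.
The constant term is T(0) = 0.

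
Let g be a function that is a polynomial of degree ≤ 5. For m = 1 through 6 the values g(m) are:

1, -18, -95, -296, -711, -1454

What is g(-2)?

Write g(m) = am^5 + bm^4 + cm³ + dm² + em + p; the 6 given values yield a linear system in the 6 coefficients.
Solving, the leading coefficient vanishes, and g(m) = -m^4 - m³ + 2m² - 3m + 4.
Then g(-2) = 10.

10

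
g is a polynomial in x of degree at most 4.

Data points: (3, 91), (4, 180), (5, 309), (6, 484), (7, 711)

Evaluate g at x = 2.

36

Write g(x) = ax^4 + bx³ + cx² + dx + e; the 5 given values yield a linear system in the 5 coefficients.
Solving, the leading coefficient vanishes, and g(x) = x³ + 8x² - 4x + 4.
Then g(2) = 36.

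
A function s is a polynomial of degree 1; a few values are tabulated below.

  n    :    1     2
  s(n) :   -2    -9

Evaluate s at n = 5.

Write s(n) = an + b; the 2 given values yield a linear system in the 2 coefficients.
Solving, s(n) = -7n + 5.
Then s(5) = -30.

-30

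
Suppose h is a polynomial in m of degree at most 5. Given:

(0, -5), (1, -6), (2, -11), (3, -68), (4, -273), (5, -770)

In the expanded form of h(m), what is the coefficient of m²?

0

First differences: -1, -5, -57, -205, -497. Second differences: -4, -52, -148, -292. Third differences: -48, -96, -144. Fourth differences: -48, -48.
Level-4 differences are constant, so h has degree 4.
Fitting a degree-4 polynomial gives h(m) = -2m^4 + 4m³ - 3m - 5.
The coefficient of m² is 0.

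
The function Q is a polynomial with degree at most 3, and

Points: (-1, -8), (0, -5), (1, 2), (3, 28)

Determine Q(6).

97

Write Q(n) = an³ + bn² + cn + d; the 4 given values yield a linear system in the 4 coefficients.
Solving, the leading coefficient vanishes, and Q(n) = 2n² + 5n - 5.
Then Q(6) = 97.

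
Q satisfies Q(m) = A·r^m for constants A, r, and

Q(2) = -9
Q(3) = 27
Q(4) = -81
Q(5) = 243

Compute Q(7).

Consecutive ratio: 27/(-9) = -3, and -81/27 = -3, so r = -3.
Then A·(-3)^2 = -9 gives A = -1, and Q(m) = -1·(-3)^m.
Q(7) = -1·(-3)^7 = 2187.

2187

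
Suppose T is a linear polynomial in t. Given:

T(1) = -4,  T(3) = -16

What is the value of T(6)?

Write T(t) = at + b; the 2 given values yield a linear system in the 2 coefficients.
Solving, T(t) = -6t + 2.
Then T(6) = -34.

-34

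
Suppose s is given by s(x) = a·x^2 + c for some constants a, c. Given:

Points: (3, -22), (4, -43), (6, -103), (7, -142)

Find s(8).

-187

From s(3) = -22 and s(4) = -43: 9a + c = -22 and 16a + c = -43.
Subtracting: 7a = -21, so a = -3; then c = -22 − (-3)·9 = 5.
So s(x) = -3x² + 5, and s(8) = -187.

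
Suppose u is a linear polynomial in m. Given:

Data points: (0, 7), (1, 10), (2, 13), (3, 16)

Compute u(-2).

1

First differences: 3, 3, 3.
Level-1 differences are constant, so u has degree 1.
Fitting a degree-1 polynomial gives u(m) = 3m + 7.
Then u(-2) = 1.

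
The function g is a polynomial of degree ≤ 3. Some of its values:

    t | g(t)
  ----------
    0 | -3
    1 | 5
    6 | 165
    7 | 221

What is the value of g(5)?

Write g(t) = at³ + bt² + ct + d; the 4 given values yield a linear system in the 4 coefficients.
Solving, the leading coefficient vanishes, and g(t) = 4t² + 4t - 3.
Then g(5) = 117.

117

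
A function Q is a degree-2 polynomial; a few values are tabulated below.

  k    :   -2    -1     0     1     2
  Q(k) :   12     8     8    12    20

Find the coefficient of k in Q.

2

Write Q(k) = ak² + bk + c; the 5 given values yield a linear system in the 3 coefficients.
Solving, Q(k) = 2k² + 2k + 8.
The coefficient of k is 2.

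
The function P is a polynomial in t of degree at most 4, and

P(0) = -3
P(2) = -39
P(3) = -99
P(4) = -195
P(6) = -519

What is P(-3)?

Write P(t) = at^4 + bt³ + ct² + dt + e; the 5 given values yield a linear system in the 5 coefficients.
Solving, the leading coefficient vanishes, and P(t) = -t³ - 9t² + 4t - 3.
Then P(-3) = -69.

-69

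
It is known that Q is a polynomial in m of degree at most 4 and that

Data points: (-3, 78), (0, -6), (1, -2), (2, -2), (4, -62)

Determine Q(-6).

Write Q(m) = am^4 + bm³ + cm² + dm + e; the 5 given values yield a linear system in the 5 coefficients.
Solving, the leading coefficient vanishes, and Q(m) = -2m³ + 4m² + 2m - 6.
Then Q(-6) = 558.

558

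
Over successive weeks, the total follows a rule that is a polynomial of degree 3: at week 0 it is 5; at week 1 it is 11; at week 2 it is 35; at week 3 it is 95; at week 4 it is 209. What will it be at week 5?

Write the value at m as f(m).
First differences: 6, 24, 60, 114. Second differences: 18, 36, 54. Third differences: 18, 18.
Level-3 differences are constant, so f has degree 3.
Fitting a degree-3 polynomial gives f(m) = 3m³ + 3m + 5.
Then f(5) = 395.

395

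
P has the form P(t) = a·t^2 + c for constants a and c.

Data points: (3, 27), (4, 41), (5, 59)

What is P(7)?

107

From P(3) = 27 and P(4) = 41: 9a + c = 27 and 16a + c = 41.
Subtracting: 7a = 14, so a = 2; then c = 27 − 2·9 = 9.
So P(t) = 2t² + 9, and P(7) = 107.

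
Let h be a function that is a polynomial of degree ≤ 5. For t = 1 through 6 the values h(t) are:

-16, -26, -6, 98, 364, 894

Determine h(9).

5448

Write h(t) = at^5 + bt^4 + ct³ + dt² + et + p; the 6 given values yield a linear system in the 6 coefficients.
Solving, the leading coefficient vanishes, and h(t) = t^4 - t³ - 4t² - 6t - 6.
Then h(9) = 5448.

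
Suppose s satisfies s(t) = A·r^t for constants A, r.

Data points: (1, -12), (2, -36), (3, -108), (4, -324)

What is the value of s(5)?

-972

Consecutive ratio: -36/(-12) = 3, and -108/(-36) = 3, so r = 3.
Then A·3^1 = -12 gives A = -4, and s(t) = -4·3^t.
s(5) = -4·3^5 = -972.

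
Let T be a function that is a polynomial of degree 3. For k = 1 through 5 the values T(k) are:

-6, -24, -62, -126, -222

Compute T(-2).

Write T(k) = ak³ + bk² + ck + d; the 5 given values yield a linear system in the 4 coefficients.
Solving, T(k) = -k³ - 4k² + k - 2.
Then T(-2) = -12.

-12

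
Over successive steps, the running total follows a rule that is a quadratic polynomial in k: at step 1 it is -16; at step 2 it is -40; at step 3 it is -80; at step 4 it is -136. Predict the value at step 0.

-8

Write the value at k as s(k).
First differences: -24, -40, -56. Second differences: -16, -16.
Level-2 differences are constant, so s has degree 2.
Fitting a degree-2 polynomial gives s(k) = -8k² - 8.
Then s(0) = -8.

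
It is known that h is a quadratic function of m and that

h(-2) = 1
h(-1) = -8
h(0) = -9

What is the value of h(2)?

13

Write h(m) = am² + bm + c; the 3 given values yield a linear system in the 3 coefficients.
Solving, h(m) = 4m² + 3m - 9.
Then h(2) = 13.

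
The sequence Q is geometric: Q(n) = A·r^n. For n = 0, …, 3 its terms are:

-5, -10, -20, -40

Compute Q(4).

-80

Consecutive ratio: -10/(-5) = 2, and -20/(-10) = 2, so r = 2.
Then A·2^0 = -5 gives A = -5, and Q(n) = -5·2^n.
Q(4) = -5·2^4 = -80.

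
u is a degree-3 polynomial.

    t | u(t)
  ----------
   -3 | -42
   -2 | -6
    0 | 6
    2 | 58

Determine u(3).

Write u(t) = at³ + bt² + ct + d; the 4 given values yield a linear system in the 4 coefficients.
Solving, u(t) = 3t³ + 5t² + 4t + 6.
Then u(3) = 144.

144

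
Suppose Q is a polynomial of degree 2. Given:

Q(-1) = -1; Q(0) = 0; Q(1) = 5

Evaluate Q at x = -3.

9

Write Q(x) = ax² + bx + c; the 3 given values yield a linear system in the 3 coefficients.
Solving, Q(x) = 2x² + 3x.
Then Q(-3) = 9.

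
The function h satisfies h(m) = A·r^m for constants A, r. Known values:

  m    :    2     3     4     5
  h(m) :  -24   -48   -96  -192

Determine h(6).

-384

Consecutive ratio: -48/(-24) = 2, and -96/(-48) = 2, so r = 2.
Then A·2^2 = -24 gives A = -6, and h(m) = -6·2^m.
h(6) = -6·2^6 = -384.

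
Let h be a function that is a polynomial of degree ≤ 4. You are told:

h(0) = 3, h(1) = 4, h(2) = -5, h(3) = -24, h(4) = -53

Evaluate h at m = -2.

-29

First differences: 1, -9, -19, -29. Second differences: -10, -10, -10.
Level-2 differences are constant, so h has degree 2.
Fitting a degree-2 polynomial gives h(m) = -5m² + 6m + 3.
Then h(-2) = -29.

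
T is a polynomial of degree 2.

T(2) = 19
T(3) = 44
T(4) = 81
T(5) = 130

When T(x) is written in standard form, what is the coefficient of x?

-5

Write T(x) = ax² + bx + c; the 4 given values yield a linear system in the 3 coefficients.
Solving, T(x) = 6x² - 5x + 5.
The coefficient of x is -5.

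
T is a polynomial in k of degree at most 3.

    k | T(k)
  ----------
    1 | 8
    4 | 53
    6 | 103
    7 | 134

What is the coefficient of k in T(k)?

Write T(k) = ak³ + bk² + ck + d; the 4 given values yield a linear system in the 4 coefficients.
Solving, the leading coefficient vanishes, and T(k) = 2k² + 5k + 1.
The coefficient of k is 5.

5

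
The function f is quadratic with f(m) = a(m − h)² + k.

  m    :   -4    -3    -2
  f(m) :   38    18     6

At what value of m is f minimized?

-1

First differences -20, -12; second difference 8 = 2a, so a = 4.
Expanding, the m-coefficient is −2ah = -8h; matching it to the data gives h = -1, and then k = 2.
So f(m) = 4(m + 1)² + 2.
Hence h = -1.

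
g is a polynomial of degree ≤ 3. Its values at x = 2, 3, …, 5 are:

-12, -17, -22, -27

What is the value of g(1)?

-7

First differences: -5, -5, -5.
Level-1 differences are constant, so g has degree 1.
Fitting a degree-1 polynomial gives g(x) = -5x - 2.
Then g(1) = -7.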